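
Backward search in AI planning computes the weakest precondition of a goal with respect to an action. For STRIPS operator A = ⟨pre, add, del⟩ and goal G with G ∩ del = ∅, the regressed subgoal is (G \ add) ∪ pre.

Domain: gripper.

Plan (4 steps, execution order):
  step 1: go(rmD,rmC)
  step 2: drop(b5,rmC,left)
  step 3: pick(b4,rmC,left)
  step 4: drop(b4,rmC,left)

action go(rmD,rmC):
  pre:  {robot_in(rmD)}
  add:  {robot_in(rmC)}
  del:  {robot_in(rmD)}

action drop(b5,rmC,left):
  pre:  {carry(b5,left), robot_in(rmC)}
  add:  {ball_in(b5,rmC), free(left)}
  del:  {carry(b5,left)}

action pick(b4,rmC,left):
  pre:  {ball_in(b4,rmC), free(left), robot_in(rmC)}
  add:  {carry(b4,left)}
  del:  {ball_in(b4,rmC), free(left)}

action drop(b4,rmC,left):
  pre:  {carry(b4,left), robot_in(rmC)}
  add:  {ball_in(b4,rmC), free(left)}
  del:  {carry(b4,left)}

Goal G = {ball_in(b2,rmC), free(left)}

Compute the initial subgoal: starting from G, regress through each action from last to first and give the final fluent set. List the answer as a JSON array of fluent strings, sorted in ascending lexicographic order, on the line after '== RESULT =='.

Work backward from the goal:
  through step 4 (drop(b4,rmC,left)): drop {free(left)}, keep {ball_in(b2,rmC)}, require {carry(b4,left), robot_in(rmC)}
    → {ball_in(b2,rmC), carry(b4,left), robot_in(rmC)}
  through step 3 (pick(b4,rmC,left)): drop {carry(b4,left)}, keep {ball_in(b2,rmC), robot_in(rmC)}, require {ball_in(b4,rmC), free(left), robot_in(rmC)}
    → {ball_in(b2,rmC), ball_in(b4,rmC), free(left), robot_in(rmC)}
  through step 2 (drop(b5,rmC,left)): drop {free(left)}, keep {ball_in(b2,rmC), ball_in(b4,rmC), robot_in(rmC)}, require {carry(b5,left), robot_in(rmC)}
    → {ball_in(b2,rmC), ball_in(b4,rmC), carry(b5,left), robot_in(rmC)}
  through step 1 (go(rmD,rmC)): drop {robot_in(rmC)}, keep {ball_in(b2,rmC), ball_in(b4,rmC), carry(b5,left)}, require {robot_in(rmD)}
    → {ball_in(b2,rmC), ball_in(b4,rmC), carry(b5,left), robot_in(rmD)}

== RESULT ==
["ball_in(b2,rmC)", "ball_in(b4,rmC)", "carry(b5,left)", "robot_in(rmD)"]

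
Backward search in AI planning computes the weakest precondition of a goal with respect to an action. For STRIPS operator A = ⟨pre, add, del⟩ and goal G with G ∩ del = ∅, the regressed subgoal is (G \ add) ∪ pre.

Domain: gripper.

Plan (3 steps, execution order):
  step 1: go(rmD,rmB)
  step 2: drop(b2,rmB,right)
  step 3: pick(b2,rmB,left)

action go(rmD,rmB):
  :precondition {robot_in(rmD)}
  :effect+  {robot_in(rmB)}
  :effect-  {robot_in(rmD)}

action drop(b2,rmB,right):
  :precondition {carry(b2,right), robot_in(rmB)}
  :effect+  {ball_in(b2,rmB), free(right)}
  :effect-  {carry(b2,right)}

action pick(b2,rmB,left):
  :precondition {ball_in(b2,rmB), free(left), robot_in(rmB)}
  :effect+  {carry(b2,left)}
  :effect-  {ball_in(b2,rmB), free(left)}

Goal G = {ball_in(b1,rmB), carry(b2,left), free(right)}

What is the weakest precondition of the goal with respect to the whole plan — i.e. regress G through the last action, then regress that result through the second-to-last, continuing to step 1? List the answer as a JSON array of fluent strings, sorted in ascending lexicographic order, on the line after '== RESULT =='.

Regress step by step:
  through step 3 (pick(b2,rmB,left)): drop {carry(b2,left)}, keep {ball_in(b1,rmB), free(right)}, require {ball_in(b2,rmB), free(left), robot_in(rmB)}
    → {ball_in(b1,rmB), ball_in(b2,rmB), free(left), free(right), robot_in(rmB)}
  through step 2 (drop(b2,rmB,right)): drop {ball_in(b2,rmB), free(right)}, keep {ball_in(b1,rmB), free(left), robot_in(rmB)}, require {carry(b2,right), robot_in(rmB)}
    → {ball_in(b1,rmB), carry(b2,right), free(left), robot_in(rmB)}
  through step 1 (go(rmD,rmB)): drop {robot_in(rmB)}, keep {ball_in(b1,rmB), carry(b2,right), free(left)}, require {robot_in(rmD)}
    → {ball_in(b1,rmB), carry(b2,right), free(left), robot_in(rmD)}

== RESULT ==
["ball_in(b1,rmB)", "carry(b2,right)", "free(left)", "robot_in(rmD)"]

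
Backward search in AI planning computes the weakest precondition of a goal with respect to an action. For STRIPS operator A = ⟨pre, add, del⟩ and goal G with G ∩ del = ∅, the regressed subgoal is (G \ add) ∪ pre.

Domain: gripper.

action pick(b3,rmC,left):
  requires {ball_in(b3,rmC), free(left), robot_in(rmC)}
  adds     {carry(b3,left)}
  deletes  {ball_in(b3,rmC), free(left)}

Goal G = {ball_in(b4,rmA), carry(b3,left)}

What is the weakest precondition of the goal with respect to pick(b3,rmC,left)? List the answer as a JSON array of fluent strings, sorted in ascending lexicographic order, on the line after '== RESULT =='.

Regress:
  G ∩ del = {}  (empty — regression defined)
  G \ add = {ball_in(b4,rmA), carry(b3,left)} \ {carry(b3,left)} = {ball_in(b4,rmA)}
  ∪ pre   = {ball_in(b4,rmA)} ∪ {ball_in(b3,rmC), free(left), robot_in(rmC)}
          = {ball_in(b3,rmC), ball_in(b4,rmA), free(left), robot_in(rmC)}

== RESULT ==
["ball_in(b3,rmC)", "ball_in(b4,rmA)", "free(left)", "robot_in(rmC)"]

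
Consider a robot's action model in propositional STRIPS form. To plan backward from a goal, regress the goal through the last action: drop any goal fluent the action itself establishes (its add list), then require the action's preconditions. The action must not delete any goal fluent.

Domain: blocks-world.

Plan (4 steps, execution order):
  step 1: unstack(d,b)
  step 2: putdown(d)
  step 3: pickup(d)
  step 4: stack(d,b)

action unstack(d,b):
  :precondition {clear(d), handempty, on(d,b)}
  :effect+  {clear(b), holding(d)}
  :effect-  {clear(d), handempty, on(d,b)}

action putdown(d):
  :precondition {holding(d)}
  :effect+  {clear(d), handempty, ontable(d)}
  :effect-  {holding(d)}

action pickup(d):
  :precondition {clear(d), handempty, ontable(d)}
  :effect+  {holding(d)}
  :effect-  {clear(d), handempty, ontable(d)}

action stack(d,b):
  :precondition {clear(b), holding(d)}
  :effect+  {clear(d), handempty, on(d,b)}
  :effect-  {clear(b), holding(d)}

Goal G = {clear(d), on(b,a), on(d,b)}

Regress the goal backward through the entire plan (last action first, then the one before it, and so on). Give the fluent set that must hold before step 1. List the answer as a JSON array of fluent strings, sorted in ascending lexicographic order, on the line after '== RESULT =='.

Work backward from the goal:
  through step 4 (stack(d,b)): drop {clear(d), on(d,b)}, keep {on(b,a)}, require {clear(b), holding(d)}
    → {clear(b), holding(d), on(b,a)}
  through step 3 (pickup(d)): drop {holding(d)}, keep {clear(b), on(b,a)}, require {clear(d), handempty, ontable(d)}
    → {clear(b), clear(d), handempty, on(b,a), ontable(d)}
  through step 2 (putdown(d)): drop {clear(d), handempty, ontable(d)}, keep {clear(b), on(b,a)}, require {holding(d)}
    → {clear(b), holding(d), on(b,a)}
  through step 1 (unstack(d,b)): drop {clear(b), holding(d)}, keep {on(b,a)}, require {clear(d), handempty, on(d,b)}
    → {clear(d), handempty, on(b,a), on(d,b)}

== RESULT ==
["clear(d)", "handempty", "on(b,a)", "on(d,b)"]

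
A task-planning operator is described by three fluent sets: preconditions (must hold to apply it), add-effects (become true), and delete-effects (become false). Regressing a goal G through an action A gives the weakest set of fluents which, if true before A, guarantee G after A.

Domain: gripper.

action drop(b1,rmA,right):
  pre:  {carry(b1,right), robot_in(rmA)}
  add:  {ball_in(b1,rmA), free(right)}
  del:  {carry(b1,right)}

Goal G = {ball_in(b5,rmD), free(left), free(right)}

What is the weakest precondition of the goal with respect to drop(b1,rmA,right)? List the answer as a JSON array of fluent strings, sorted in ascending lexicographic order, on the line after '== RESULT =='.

Compute (G \ add) ∪ pre:
  G ∩ del = {}  (empty — regression defined)
  G \ add = {ball_in(b5,rmD), free(left), free(right)} \ {ball_in(b1,rmA), free(right)} = {ball_in(b5,rmD), free(left)}
  ∪ pre   = {ball_in(b5,rmD), free(left)} ∪ {carry(b1,right), robot_in(rmA)}
          = {ball_in(b5,rmD), carry(b1,right), free(left), robot_in(rmA)}

== RESULT ==
["ball_in(b5,rmD)", "carry(b1,right)", "free(left)", "robot_in(rmA)"]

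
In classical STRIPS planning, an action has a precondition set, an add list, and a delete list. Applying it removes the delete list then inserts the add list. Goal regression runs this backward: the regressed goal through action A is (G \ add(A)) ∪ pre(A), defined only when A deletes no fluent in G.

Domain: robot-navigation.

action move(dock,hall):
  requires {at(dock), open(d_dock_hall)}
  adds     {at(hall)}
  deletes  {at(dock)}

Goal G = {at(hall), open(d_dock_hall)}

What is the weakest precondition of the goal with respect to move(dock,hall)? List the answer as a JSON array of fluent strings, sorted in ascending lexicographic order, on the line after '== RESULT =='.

Regress:
  G ∩ del = {}  (empty — regression defined)
  G \ add = {at(hall), open(d_dock_hall)} \ {at(hall)} = {open(d_dock_hall)}
  ∪ pre   = {open(d_dock_hall)} ∪ {at(dock), open(d_dock_hall)}
          = {at(dock), open(d_dock_hall)}

== RESULT ==
["at(dock)", "open(d_dock_hall)"]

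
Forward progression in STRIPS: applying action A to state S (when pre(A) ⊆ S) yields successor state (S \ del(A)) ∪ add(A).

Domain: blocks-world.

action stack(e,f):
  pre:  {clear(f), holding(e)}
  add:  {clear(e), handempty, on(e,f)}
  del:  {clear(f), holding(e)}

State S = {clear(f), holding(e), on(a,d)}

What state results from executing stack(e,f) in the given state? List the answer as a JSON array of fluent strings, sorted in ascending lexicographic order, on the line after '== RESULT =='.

Compute (S \ del) ∪ add:
  pre ⊆ S: {clear(f), holding(e)} ⊆ S  — applicable
  S \ del = {on(a,d)}
  ∪ add   = {clear(e), handempty, on(a,d), on(e,f)}

== RESULT ==
["clear(e)", "handempty", "on(a,d)", "on(e,f)"]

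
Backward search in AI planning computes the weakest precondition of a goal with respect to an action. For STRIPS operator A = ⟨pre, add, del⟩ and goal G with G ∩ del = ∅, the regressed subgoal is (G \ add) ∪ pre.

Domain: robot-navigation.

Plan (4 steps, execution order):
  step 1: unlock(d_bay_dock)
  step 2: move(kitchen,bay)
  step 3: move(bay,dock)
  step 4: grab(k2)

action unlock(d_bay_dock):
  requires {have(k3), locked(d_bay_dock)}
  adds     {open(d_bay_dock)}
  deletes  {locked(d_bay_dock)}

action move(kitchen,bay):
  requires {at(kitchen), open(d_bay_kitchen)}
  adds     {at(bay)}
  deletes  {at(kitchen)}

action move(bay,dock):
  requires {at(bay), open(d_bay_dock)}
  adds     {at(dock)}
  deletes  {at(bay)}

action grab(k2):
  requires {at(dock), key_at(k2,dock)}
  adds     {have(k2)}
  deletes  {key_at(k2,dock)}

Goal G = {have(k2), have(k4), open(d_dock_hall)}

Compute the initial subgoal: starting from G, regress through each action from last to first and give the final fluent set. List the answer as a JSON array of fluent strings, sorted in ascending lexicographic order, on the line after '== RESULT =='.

Regress step by step:
  through step 4 (grab(k2)): drop {have(k2)}, keep {have(k4), open(d_dock_hall)}, require {at(dock), key_at(k2,dock)}
    → {at(dock), have(k4), key_at(k2,dock), open(d_dock_hall)}
  through step 3 (move(bay,dock)): drop {at(dock)}, keep {have(k4), key_at(k2,dock), open(d_dock_hall)}, require {at(bay), open(d_bay_dock)}
    → {at(bay), have(k4), key_at(k2,dock), open(d_bay_dock), open(d_dock_hall)}
  through step 2 (move(kitchen,bay)): drop {at(bay)}, keep {have(k4), key_at(k2,dock), open(d_bay_dock), open(d_dock_hall)}, require {at(kitchen), open(d_bay_kitchen)}
    → {at(kitchen), have(k4), key_at(k2,dock), open(d_bay_dock), open(d_bay_kitchen), open(d_dock_hall)}
  through step 1 (unlock(d_bay_dock)): drop {open(d_bay_dock)}, keep {at(kitchen), have(k4), key_at(k2,dock), open(d_bay_kitchen), open(d_dock_hall)}, require {have(k3), locked(d_bay_dock)}
    → {at(kitchen), have(k3), have(k4), key_at(k2,dock), locked(d_bay_dock), open(d_bay_kitchen), open(d_dock_hall)}

== RESULT ==
["at(kitchen)", "have(k3)", "have(k4)", "key_at(k2,dock)", "locked(d_bay_dock)", "open(d_bay_kitchen)", "open(d_dock_hall)"]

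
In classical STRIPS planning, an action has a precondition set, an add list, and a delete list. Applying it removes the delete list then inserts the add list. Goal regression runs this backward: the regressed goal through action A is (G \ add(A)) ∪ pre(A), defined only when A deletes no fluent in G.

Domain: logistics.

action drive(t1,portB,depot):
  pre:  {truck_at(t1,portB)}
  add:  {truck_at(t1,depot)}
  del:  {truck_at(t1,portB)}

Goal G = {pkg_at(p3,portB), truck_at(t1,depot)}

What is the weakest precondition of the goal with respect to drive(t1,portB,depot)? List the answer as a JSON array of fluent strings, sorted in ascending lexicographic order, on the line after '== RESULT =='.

Regress:
  G ∩ del = {}  (empty — regression defined)
  G \ add = {pkg_at(p3,portB), truck_at(t1,depot)} \ {truck_at(t1,depot)} = {pkg_at(p3,portB)}
  ∪ pre   = {pkg_at(p3,portB)} ∪ {truck_at(t1,portB)}
          = {pkg_at(p3,portB), truck_at(t1,portB)}

== RESULT ==
["pkg_at(p3,portB)", "truck_at(t1,portB)"]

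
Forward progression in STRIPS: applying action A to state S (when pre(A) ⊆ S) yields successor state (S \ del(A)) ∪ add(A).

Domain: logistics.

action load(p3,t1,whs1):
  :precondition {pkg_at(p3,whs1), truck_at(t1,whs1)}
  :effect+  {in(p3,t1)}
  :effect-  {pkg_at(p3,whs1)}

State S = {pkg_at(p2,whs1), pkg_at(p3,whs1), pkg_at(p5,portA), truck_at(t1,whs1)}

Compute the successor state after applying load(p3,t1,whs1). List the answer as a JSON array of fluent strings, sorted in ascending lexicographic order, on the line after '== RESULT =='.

Compute (S \ del) ∪ add:
  pre ⊆ S: {pkg_at(p3,whs1), truck_at(t1,whs1)} ⊆ S  — applicable
  S \ del = {pkg_at(p2,whs1), pkg_at(p5,portA), truck_at(t1,whs1)}
  ∪ add   = {in(p3,t1), pkg_at(p2,whs1), pkg_at(p5,portA), truck_at(t1,whs1)}

== RESULT ==
["in(p3,t1)", "pkg_at(p2,whs1)", "pkg_at(p5,portA)", "truck_at(t1,whs1)"]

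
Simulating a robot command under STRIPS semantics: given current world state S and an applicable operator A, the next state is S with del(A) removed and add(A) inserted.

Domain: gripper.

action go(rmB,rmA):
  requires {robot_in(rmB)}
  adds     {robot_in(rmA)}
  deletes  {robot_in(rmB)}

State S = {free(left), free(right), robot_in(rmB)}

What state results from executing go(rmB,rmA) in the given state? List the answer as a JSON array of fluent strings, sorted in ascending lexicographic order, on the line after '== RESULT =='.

Progress:
  pre ⊆ S: {robot_in(rmB)} ⊆ S  — applicable
  S \ del = {free(left), free(right)}
  ∪ add   = {free(left), free(right), robot_in(rmA)}

== RESULT ==
["free(left)", "free(right)", "robot_in(rmA)"]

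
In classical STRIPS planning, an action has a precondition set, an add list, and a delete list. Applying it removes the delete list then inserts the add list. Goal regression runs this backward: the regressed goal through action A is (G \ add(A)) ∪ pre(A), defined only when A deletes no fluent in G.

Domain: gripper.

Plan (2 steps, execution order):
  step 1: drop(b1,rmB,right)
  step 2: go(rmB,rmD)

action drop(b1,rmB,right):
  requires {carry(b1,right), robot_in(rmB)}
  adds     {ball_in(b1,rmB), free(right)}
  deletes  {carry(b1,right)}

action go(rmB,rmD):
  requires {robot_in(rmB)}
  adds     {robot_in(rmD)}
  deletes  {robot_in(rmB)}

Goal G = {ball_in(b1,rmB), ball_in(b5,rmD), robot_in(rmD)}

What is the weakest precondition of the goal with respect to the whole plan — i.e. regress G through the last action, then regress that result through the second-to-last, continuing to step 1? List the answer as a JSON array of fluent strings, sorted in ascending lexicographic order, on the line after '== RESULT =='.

Regress step by step:
  through step 2 (go(rmB,rmD)): drop {robot_in(rmD)}, keep {ball_in(b1,rmB), ball_in(b5,rmD)}, require {robot_in(rmB)}
    → {ball_in(b1,rmB), ball_in(b5,rmD), robot_in(rmB)}
  through step 1 (drop(b1,rmB,right)): drop {ball_in(b1,rmB)}, keep {ball_in(b5,rmD), robot_in(rmB)}, require {carry(b1,right), robot_in(rmB)}
    → {ball_in(b5,rmD), carry(b1,right), robot_in(rmB)}

== RESULT ==
["ball_in(b5,rmD)", "carry(b1,right)", "robot_in(rmB)"]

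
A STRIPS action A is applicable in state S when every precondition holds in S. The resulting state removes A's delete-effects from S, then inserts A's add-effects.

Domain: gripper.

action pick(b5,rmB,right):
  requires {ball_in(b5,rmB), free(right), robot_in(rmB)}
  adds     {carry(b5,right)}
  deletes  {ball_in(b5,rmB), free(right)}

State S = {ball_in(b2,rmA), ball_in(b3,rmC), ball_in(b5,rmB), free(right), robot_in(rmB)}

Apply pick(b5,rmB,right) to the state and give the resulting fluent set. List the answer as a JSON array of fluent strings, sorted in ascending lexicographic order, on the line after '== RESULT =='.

Compute (S \ del) ∪ add:
  pre ⊆ S: {ball_in(b5,rmB), free(right), robot_in(rmB)} ⊆ S  — applicable
  S \ del = {ball_in(b2,rmA), ball_in(b3,rmC), robot_in(rmB)}
  ∪ add   = {ball_in(b2,rmA), ball_in(b3,rmC), carry(b5,right), robot_in(rmB)}

== RESULT ==
["ball_in(b2,rmA)", "ball_in(b3,rmC)", "carry(b5,right)", "robot_in(rmB)"]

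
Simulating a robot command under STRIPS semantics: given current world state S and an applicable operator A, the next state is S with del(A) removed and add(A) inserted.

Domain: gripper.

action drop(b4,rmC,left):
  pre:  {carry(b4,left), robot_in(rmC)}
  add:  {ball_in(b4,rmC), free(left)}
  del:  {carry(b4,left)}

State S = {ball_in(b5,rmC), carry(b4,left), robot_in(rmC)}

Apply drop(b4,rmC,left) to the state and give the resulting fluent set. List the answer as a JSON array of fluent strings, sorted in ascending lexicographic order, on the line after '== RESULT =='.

Compute (S \ del) ∪ add:
  pre ⊆ S: {carry(b4,left), robot_in(rmC)} ⊆ S  — applicable
  S \ del = {ball_in(b5,rmC), robot_in(rmC)}
  ∪ add   = {ball_in(b4,rmC), ball_in(b5,rmC), free(left), robot_in(rmC)}

== RESULT ==
["ball_in(b4,rmC)", "ball_in(b5,rmC)", "free(left)", "robot_in(rmC)"]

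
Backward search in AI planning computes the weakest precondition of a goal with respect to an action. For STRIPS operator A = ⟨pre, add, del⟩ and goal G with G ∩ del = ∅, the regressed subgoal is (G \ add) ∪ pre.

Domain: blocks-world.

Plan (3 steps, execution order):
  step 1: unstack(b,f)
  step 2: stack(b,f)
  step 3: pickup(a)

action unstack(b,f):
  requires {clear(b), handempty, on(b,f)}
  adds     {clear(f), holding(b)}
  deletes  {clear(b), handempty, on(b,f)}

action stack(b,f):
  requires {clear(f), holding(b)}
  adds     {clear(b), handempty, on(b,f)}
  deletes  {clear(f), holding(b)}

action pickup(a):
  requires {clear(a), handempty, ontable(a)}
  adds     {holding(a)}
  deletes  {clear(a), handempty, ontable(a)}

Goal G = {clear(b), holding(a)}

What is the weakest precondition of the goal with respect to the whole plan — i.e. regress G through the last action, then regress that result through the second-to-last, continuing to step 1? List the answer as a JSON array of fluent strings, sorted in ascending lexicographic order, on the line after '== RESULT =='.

Work backward from the goal:
  through step 3 (pickup(a)): drop {holding(a)}, keep {clear(b)}, require {clear(a), handempty, ontable(a)}
    → {clear(a), clear(b), handempty, ontable(a)}
  through step 2 (stack(b,f)): drop {clear(b), handempty}, keep {clear(a), ontable(a)}, require {clear(f), holding(b)}
    → {clear(a), clear(f), holding(b), ontable(a)}
  through step 1 (unstack(b,f)): drop {clear(f), holding(b)}, keep {clear(a), ontable(a)}, require {clear(b), handempty, on(b,f)}
    → {clear(a), clear(b), handempty, on(b,f), ontable(a)}

== RESULT ==
["clear(a)", "clear(b)", "handempty", "on(b,f)", "ontable(a)"]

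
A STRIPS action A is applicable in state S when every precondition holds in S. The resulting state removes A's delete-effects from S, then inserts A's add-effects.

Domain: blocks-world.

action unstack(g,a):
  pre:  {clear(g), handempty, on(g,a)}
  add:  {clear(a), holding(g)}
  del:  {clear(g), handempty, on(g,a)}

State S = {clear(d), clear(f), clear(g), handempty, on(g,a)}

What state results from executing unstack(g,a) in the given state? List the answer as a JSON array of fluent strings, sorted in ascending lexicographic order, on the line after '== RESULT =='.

Progress:
  pre ⊆ S: {clear(g), handempty, on(g,a)} ⊆ S  — applicable
  S \ del = {clear(d), clear(f)}
  ∪ add   = {clear(a), clear(d), clear(f), holding(g)}

== RESULT ==
["clear(a)", "clear(d)", "clear(f)", "holding(g)"]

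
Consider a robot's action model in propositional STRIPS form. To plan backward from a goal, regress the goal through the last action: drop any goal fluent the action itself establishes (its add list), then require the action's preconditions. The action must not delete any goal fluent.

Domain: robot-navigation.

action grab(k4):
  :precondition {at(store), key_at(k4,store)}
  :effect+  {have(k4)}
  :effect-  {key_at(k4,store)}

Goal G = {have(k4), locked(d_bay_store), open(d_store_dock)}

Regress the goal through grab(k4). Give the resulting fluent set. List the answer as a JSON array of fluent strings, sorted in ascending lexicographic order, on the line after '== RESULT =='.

Compute (G \ add) ∪ pre:
  G ∩ del = {}  (empty — regression defined)
  G \ add = {have(k4), locked(d_bay_store), open(d_store_dock)} \ {have(k4)} = {locked(d_bay_store), open(d_store_dock)}
  ∪ pre   = {locked(d_bay_store), open(d_store_dock)} ∪ {at(store), key_at(k4,store)}
          = {at(store), key_at(k4,store), locked(d_bay_store), open(d_store_dock)}

== RESULT ==
["at(store)", "key_at(k4,store)", "locked(d_bay_store)", "open(d_store_dock)"]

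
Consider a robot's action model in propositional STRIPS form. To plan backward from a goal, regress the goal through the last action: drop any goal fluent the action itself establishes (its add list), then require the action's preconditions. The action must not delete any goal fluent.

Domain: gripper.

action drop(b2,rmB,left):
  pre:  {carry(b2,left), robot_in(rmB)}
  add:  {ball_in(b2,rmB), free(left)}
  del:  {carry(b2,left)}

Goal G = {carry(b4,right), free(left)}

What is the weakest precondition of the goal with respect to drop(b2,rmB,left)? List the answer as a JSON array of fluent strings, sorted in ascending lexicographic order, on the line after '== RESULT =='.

Regress:
  G ∩ del = {}  (empty — regression defined)
  G \ add = {carry(b4,right), free(left)} \ {ball_in(b2,rmB), free(left)} = {carry(b4,right)}
  ∪ pre   = {carry(b4,right)} ∪ {carry(b2,left), robot_in(rmB)}
          = {carry(b2,left), carry(b4,right), robot_in(rmB)}

== RESULT ==
["carry(b2,left)", "carry(b4,right)", "robot_in(rmB)"]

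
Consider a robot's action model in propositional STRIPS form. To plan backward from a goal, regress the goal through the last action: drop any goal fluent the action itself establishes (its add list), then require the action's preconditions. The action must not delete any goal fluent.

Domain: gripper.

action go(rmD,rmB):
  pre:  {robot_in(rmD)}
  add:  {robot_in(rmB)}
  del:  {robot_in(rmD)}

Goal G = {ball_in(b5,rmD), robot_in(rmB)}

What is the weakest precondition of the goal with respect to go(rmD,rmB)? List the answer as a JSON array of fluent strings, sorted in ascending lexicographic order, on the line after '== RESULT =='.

Compute (G \ add) ∪ pre:
  G ∩ del = {}  (empty — regression defined)
  G \ add = {ball_in(b5,rmD), robot_in(rmB)} \ {robot_in(rmB)} = {ball_in(b5,rmD)}
  ∪ pre   = {ball_in(b5,rmD)} ∪ {robot_in(rmD)}
          = {ball_in(b5,rmD), robot_in(rmD)}

== RESULT ==
["ball_in(b5,rmD)", "robot_in(rmD)"]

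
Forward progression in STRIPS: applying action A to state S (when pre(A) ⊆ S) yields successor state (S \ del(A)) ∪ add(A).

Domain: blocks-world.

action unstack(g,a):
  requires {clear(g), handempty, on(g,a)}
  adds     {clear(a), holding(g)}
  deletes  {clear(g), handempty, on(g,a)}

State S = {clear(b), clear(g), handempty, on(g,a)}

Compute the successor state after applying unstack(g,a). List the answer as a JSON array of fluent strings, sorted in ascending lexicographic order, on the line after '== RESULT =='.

Compute (S \ del) ∪ add:
  pre ⊆ S: {clear(g), handempty, on(g,a)} ⊆ S  — applicable
  S \ del = {clear(b)}
  ∪ add   = {clear(a), clear(b), holding(g)}

== RESULT ==
["clear(a)", "clear(b)", "holding(g)"]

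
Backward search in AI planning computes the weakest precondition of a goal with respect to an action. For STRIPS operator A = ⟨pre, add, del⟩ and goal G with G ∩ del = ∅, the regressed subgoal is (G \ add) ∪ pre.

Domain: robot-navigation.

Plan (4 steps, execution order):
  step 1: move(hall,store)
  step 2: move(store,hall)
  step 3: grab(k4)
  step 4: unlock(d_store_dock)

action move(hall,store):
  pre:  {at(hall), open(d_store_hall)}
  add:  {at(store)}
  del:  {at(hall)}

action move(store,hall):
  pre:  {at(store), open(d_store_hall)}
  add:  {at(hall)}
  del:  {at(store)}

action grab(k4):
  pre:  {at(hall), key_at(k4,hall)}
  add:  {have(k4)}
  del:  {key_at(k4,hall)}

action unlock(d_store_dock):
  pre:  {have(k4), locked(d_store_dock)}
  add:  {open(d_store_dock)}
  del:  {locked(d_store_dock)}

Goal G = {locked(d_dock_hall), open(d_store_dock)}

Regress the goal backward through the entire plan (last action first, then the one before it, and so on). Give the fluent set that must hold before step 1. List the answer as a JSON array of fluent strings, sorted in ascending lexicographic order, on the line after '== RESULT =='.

Work backward from the goal:
  through step 4 (unlock(d_store_dock)): drop {open(d_store_dock)}, keep {locked(d_dock_hall)}, require {have(k4), locked(d_store_dock)}
    → {have(k4), locked(d_dock_hall), locked(d_store_dock)}
  through step 3 (grab(k4)): drop {have(k4)}, keep {locked(d_dock_hall), locked(d_store_dock)}, require {at(hall), key_at(k4,hall)}
    → {at(hall), key_at(k4,hall), locked(d_dock_hall), locked(d_store_dock)}
  through step 2 (move(store,hall)): drop {at(hall)}, keep {key_at(k4,hall), locked(d_dock_hall), locked(d_store_dock)}, require {at(store), open(d_store_hall)}
    → {at(store), key_at(k4,hall), locked(d_dock_hall), locked(d_store_dock), open(d_store_hall)}
  through step 1 (move(hall,store)): drop {at(store)}, keep {key_at(k4,hall), locked(d_dock_hall), locked(d_store_dock), open(d_store_hall)}, require {at(hall), open(d_store_hall)}
    → {at(hall), key_at(k4,hall), locked(d_dock_hall), locked(d_store_dock), open(d_store_hall)}

== RESULT ==
["at(hall)", "key_at(k4,hall)", "locked(d_dock_hall)", "locked(d_store_dock)", "open(d_store_hall)"]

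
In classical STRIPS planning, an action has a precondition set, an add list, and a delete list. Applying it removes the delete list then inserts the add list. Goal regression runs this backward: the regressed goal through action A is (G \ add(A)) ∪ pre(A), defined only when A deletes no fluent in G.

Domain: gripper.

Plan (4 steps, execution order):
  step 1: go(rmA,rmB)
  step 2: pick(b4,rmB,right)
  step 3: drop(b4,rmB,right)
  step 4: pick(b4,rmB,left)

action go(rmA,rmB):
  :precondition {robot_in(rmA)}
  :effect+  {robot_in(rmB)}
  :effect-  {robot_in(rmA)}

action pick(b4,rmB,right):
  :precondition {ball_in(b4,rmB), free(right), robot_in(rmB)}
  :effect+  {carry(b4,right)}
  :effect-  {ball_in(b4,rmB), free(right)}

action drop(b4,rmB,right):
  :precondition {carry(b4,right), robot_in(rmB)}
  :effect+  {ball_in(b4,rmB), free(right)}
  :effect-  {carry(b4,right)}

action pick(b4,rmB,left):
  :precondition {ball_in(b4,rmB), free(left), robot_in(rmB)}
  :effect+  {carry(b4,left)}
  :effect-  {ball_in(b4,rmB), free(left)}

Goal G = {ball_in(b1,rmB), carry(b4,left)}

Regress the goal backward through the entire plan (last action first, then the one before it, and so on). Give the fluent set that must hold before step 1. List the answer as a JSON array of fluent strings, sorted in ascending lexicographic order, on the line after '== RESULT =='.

Work backward from the goal:
  through step 4 (pick(b4,rmB,left)): drop {carry(b4,left)}, keep {ball_in(b1,rmB)}, require {ball_in(b4,rmB), free(left), robot_in(rmB)}
    → {ball_in(b1,rmB), ball_in(b4,rmB), free(left), robot_in(rmB)}
  through step 3 (drop(b4,rmB,right)): drop {ball_in(b4,rmB)}, keep {ball_in(b1,rmB), free(left), robot_in(rmB)}, require {carry(b4,right), robot_in(rmB)}
    → {ball_in(b1,rmB), carry(b4,right), free(left), robot_in(rmB)}
  through step 2 (pick(b4,rmB,right)): drop {carry(b4,right)}, keep {ball_in(b1,rmB), free(left), robot_in(rmB)}, require {ball_in(b4,rmB), free(right), robot_in(rmB)}
    → {ball_in(b1,rmB), ball_in(b4,rmB), free(left), free(right), robot_in(rmB)}
  through step 1 (go(rmA,rmB)): drop {robot_in(rmB)}, keep {ball_in(b1,rmB), ball_in(b4,rmB), free(left), free(right)}, require {robot_in(rmA)}
    → {ball_in(b1,rmB), ball_in(b4,rmB), free(left), free(right), robot_in(rmA)}

== RESULT ==
["ball_in(b1,rmB)", "ball_in(b4,rmB)", "free(left)", "free(right)", "robot_in(rmA)"]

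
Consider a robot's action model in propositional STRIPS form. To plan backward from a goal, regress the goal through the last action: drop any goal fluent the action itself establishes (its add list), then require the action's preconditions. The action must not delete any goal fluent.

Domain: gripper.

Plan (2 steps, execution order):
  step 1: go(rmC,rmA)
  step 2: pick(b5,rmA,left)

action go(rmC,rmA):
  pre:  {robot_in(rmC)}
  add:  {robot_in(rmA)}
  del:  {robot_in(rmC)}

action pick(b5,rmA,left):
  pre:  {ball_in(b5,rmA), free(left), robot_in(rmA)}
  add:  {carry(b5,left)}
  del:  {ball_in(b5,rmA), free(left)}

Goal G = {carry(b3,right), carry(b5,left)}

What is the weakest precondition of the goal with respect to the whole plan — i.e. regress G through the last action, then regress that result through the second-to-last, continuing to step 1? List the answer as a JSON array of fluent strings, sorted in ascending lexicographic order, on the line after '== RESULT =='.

Regress step by step:
  through step 2 (pick(b5,rmA,left)): drop {carry(b5,left)}, keep {carry(b3,right)}, require {ball_in(b5,rmA), free(left), robot_in(rmA)}
    → {ball_in(b5,rmA), carry(b3,right), free(left), robot_in(rmA)}
  through step 1 (go(rmC,rmA)): drop {robot_in(rmA)}, keep {ball_in(b5,rmA), carry(b3,right), free(left)}, require {robot_in(rmC)}
    → {ball_in(b5,rmA), carry(b3,right), free(left), robot_in(rmC)}

== RESULT ==
["ball_in(b5,rmA)", "carry(b3,right)", "free(left)", "robot_in(rmC)"]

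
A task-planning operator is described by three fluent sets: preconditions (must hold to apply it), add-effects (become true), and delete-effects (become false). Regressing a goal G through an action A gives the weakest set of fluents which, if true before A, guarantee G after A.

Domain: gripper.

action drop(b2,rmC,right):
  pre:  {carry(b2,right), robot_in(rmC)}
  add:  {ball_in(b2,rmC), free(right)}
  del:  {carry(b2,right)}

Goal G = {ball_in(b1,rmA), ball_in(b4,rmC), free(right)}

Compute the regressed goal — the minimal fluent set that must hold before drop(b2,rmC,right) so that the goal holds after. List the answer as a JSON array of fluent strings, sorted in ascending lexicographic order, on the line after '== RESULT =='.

Compute (G \ add) ∪ pre:
  G ∩ del = {}  (empty — regression defined)
  G \ add = {ball_in(b1,rmA), ball_in(b4,rmC), free(right)} \ {ball_in(b2,rmC), free(right)} = {ball_in(b1,rmA), ball_in(b4,rmC)}
  ∪ pre   = {ball_in(b1,rmA), ball_in(b4,rmC)} ∪ {carry(b2,right), robot_in(rmC)}
          = {ball_in(b1,rmA), ball_in(b4,rmC), carry(b2,right), robot_in(rmC)}

== RESULT ==
["ball_in(b1,rmA)", "ball_in(b4,rmC)", "carry(b2,right)", "robot_in(rmC)"]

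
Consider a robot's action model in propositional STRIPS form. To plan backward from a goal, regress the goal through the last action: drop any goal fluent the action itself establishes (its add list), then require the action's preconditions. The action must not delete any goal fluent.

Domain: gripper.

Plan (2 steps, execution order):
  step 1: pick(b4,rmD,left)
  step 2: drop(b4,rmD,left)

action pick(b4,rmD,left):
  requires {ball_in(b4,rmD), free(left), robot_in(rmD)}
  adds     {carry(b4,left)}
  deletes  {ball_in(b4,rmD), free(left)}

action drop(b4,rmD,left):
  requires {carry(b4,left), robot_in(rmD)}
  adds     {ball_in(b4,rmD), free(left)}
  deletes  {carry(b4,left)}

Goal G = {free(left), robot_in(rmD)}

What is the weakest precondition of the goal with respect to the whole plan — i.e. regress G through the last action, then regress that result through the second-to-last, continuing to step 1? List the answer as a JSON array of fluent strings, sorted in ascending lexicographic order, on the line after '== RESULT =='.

Work backward from the goal:
  through step 2 (drop(b4,rmD,left)): drop {free(left)}, keep {robot_in(rmD)}, require {carry(b4,left), robot_in(rmD)}
    → {carry(b4,left), robot_in(rmD)}
  through step 1 (pick(b4,rmD,left)): drop {carry(b4,left)}, keep {robot_in(rmD)}, require {ball_in(b4,rmD), free(left), robot_in(rmD)}
    → {ball_in(b4,rmD), free(left), robot_in(rmD)}

== RESULT ==
["ball_in(b4,rmD)", "free(left)", "robot_in(rmD)"]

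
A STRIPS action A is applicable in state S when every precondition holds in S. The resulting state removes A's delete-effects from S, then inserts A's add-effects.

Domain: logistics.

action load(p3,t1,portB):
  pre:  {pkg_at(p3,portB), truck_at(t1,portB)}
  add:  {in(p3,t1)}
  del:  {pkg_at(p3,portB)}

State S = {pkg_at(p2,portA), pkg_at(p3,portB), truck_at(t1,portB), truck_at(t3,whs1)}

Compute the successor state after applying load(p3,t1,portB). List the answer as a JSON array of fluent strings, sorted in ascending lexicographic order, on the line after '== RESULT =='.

Compute (S \ del) ∪ add:
  pre ⊆ S: {pkg_at(p3,portB), truck_at(t1,portB)} ⊆ S  — applicable
  S \ del = {pkg_at(p2,portA), truck_at(t1,portB), truck_at(t3,whs1)}
  ∪ add   = {in(p3,t1), pkg_at(p2,portA), truck_at(t1,portB), truck_at(t3,whs1)}

== RESULT ==
["in(p3,t1)", "pkg_at(p2,portA)", "truck_at(t1,portB)", "truck_at(t3,whs1)"]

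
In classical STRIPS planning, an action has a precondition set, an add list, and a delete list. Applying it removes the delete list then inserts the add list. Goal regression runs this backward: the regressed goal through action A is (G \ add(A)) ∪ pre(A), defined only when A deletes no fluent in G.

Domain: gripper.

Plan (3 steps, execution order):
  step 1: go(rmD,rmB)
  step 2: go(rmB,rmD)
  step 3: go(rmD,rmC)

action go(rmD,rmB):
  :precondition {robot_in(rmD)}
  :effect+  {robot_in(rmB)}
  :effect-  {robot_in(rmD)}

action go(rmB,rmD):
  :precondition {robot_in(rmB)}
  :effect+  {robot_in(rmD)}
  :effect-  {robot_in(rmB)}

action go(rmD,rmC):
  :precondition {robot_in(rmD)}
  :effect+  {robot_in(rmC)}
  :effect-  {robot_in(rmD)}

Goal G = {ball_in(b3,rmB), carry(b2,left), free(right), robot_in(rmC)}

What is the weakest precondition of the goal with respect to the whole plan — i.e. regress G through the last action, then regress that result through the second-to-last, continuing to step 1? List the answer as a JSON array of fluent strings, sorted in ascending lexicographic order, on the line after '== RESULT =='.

Work backward from the goal:
  through step 3 (go(rmD,rmC)): drop {robot_in(rmC)}, keep {ball_in(b3,rmB), carry(b2,left), free(right)}, require {robot_in(rmD)}
    → {ball_in(b3,rmB), carry(b2,left), free(right), robot_in(rmD)}
  through step 2 (go(rmB,rmD)): drop {robot_in(rmD)}, keep {ball_in(b3,rmB), carry(b2,left), free(right)}, require {robot_in(rmB)}
    → {ball_in(b3,rmB), carry(b2,left), free(right), robot_in(rmB)}
  through step 1 (go(rmD,rmB)): drop {robot_in(rmB)}, keep {ball_in(b3,rmB), carry(b2,left), free(right)}, require {robot_in(rmD)}
    → {ball_in(b3,rmB), carry(b2,left), free(right), robot_in(rmD)}

== RESULT ==
["ball_in(b3,rmB)", "carry(b2,left)", "free(right)", "robot_in(rmD)"]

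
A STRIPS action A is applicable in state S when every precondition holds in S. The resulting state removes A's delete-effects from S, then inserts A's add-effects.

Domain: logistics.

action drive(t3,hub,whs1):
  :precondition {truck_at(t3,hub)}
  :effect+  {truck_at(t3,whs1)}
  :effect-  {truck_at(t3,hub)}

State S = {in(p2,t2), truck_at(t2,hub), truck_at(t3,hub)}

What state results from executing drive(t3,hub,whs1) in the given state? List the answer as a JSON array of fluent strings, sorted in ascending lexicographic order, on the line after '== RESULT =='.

Progress:
  pre ⊆ S: {truck_at(t3,hub)} ⊆ S  — applicable
  S \ del = {in(p2,t2), truck_at(t2,hub)}
  ∪ add   = {in(p2,t2), truck_at(t2,hub), truck_at(t3,whs1)}

== RESULT ==
["in(p2,t2)", "truck_at(t2,hub)", "truck_at(t3,whs1)"]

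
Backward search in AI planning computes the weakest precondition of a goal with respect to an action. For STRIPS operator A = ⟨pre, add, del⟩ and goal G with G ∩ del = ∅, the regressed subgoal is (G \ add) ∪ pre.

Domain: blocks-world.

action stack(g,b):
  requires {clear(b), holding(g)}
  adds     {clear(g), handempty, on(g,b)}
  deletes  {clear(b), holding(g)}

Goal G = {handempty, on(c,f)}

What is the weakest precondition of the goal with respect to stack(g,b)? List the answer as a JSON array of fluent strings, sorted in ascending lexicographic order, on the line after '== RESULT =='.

Regress:
  G ∩ del = {}  (empty — regression defined)
  G \ add = {handempty, on(c,f)} \ {clear(g), handempty, on(g,b)} = {on(c,f)}
  ∪ pre   = {on(c,f)} ∪ {clear(b), holding(g)}
          = {clear(b), holding(g), on(c,f)}

== RESULT ==
["clear(b)", "holding(g)", "on(c,f)"]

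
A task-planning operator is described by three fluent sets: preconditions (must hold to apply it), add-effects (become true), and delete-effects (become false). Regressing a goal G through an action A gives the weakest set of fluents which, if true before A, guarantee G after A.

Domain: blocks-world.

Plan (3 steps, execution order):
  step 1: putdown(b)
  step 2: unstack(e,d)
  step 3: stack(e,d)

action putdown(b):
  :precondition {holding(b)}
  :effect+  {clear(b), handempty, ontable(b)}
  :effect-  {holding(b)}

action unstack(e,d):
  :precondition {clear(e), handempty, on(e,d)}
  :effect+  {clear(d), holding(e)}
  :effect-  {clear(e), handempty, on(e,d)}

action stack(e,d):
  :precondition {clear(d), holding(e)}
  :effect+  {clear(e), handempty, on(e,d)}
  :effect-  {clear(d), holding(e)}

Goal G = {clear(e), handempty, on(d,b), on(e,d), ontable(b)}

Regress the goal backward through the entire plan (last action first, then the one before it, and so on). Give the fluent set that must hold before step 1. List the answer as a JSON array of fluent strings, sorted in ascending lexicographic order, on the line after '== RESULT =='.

Work backward from the goal:
  through step 3 (stack(e,d)): drop {clear(e), handempty, on(e,d)}, keep {on(d,b), ontable(b)}, require {clear(d), holding(e)}
    → {clear(d), holding(e), on(d,b), ontable(b)}
  through step 2 (unstack(e,d)): drop {clear(d), holding(e)}, keep {on(d,b), ontable(b)}, require {clear(e), handempty, on(e,d)}
    → {clear(e), handempty, on(d,b), on(e,d), ontable(b)}
  through step 1 (putdown(b)): drop {handempty, ontable(b)}, keep {clear(e), on(d,b), on(e,d)}, require {holding(b)}
    → {clear(e), holding(b), on(d,b), on(e,d)}

== RESULT ==
["clear(e)", "holding(b)", "on(d,b)", "on(e,d)"]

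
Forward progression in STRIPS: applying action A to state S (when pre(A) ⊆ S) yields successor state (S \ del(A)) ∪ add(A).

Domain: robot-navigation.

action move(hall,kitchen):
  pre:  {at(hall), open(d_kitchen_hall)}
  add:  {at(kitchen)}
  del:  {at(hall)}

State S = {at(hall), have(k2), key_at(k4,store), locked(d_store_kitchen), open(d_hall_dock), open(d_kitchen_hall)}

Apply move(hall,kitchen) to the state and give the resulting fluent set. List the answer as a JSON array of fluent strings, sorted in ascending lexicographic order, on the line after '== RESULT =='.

Progress:
  pre ⊆ S: {at(hall), open(d_kitchen_hall)} ⊆ S  — applicable
  S \ del = {have(k2), key_at(k4,store), locked(d_store_kitchen), open(d_hall_dock), open(d_kitchen_hall)}
  ∪ add   = {at(kitchen), have(k2), key_at(k4,store), locked(d_store_kitchen), open(d_hall_dock), open(d_kitchen_hall)}

== RESULT ==
["at(kitchen)", "have(k2)", "key_at(k4,store)", "locked(d_store_kitchen)", "open(d_hall_dock)", "open(d_kitchen_hall)"]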